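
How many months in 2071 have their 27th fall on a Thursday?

Check the 27th of each month of 2071: Jan 27: Tue, Feb 27: Fri, Mar 27: Fri, Apr 27: Mon, May 27: Wed, Jun 27: Sat, Jul 27: Mon, Aug 27: Thu, Sep 27: Sun, Oct 27: Tue, Nov 27: Fri, Dec 27: Sun.
Thursday occurs in August — 1 month.

1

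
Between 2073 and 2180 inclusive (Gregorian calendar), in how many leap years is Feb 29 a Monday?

Leap years in 2073–2180: 26 of them.
Feb 29 weekday advances by 5 (mod 7) from one leap year to the next four years later (or differs when a century non-leap intervenes).
Leap-day weekdays: 2076:Sat 2080:Thu 2084:Tue 2088:Sun 2092:Fri 2096:Wed 2104:Fri 2108:Wed 2112:Mon✓ 2116:Sat 2120:Thu 2124:Tue 2128:Sun 2132:Fri 2136:Wed 2140:Mon✓ 2144:Sat 2148:Thu 2152:Tue 2156:Sun 2160:Fri 2164:Wed 2168:Mon✓ 2172:Sat 2176:Thu 2180:Tue
Monday: 2112, 2140, 2168 → 3.

3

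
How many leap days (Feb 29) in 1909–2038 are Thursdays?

Leap years in 1909–2038: 32 of them.
Feb 29 weekday advances by 5 (mod 7) from one leap year to the next four years later (or differs when a century non-leap intervenes).
Leap-day weekdays: 1912:Thu✓ 1916:Tue 1920:Sun 1924:Fri 1928:Wed 1932:Mon 1936:Sat 1940:Thu✓ 1944:Tue 1948:Sun 1952:Fri 1956:Wed 1960:Mon …(6 more)… 1988:Mon 1992:Sat 1996:Thu✓ 2000:Tue 2004:Sun 2008:Fri 2012:Wed 2016:Mon 2020:Sat 2024:Thu✓ 2028:Tue 2032:Sun 2036:Fri
Thursday: 1912, 1940, 1968, 1996, 2024 → 5.

5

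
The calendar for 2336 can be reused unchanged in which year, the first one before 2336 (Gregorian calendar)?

Two years share a calendar iff Jan 1 falls on the same weekday and both are leap or both are common. 2336: Jan 1 is Wednesday, leap year.
2335: Jan 1 Tuesday, common
2334: Jan 1 Monday, common
2333: Jan 1 Sunday, common
2332: Jan 1 Friday, leap
2331: Jan 1 Thursday, common
2330: Jan 1 Wednesday, common
2329: Jan 1 Tuesday, common
2328: Jan 1 Sunday, leap
2327: Jan 1 Saturday, common
2326: Jan 1 Friday, common
2325: Jan 1 Thursday, common
2324: Jan 1 Tuesday, leap
2323: Jan 1 Monday, common
2322: Jan 1 Sunday, common
2321: Jan 1 Saturday, common
2320: Jan 1 Thursday, leap
2319: Jan 1 Wednesday, common
2318: Jan 1 Tuesday, common
2317: Jan 1 Monday, common
2316: Jan 1 Saturday, leap
2315: Jan 1 Friday, common
2314: Jan 1 Thursday, common
2313: Jan 1 Wednesday, common
2312: Jan 1 Monday, leap
2311: Jan 1 Sunday, common
2310: Jan 1 Saturday, common
2309: Jan 1 Friday, common
2308: Jan 1 Wednesday, leap
2308 matches on both conditions.

2308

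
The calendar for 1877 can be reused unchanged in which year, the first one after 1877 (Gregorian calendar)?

Two years share a calendar iff Jan 1 falls on the same weekday and both are leap or both are common. 1877: Jan 1 is Monday, common year.
1878: Jan 1 Tuesday, common
1879: Jan 1 Wednesday, common
1880: Jan 1 Thursday, leap
1881: Jan 1 Saturday, common
1882: Jan 1 Sunday, common
1883: Jan 1 Monday, common
1883 matches on both conditions.

1883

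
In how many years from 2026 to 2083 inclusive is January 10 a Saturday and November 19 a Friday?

2

Check each year's weekday for January 10 and November 19:
  2026: Sat/Thu  2027: Sun/Fri  2028: Mon/Sun  2029: Wed/Mon  2030: Thu/Tue  2031: Fri/Wed  2032: Sat/Fri ✓  2033: Mon/Sat  2034: Tue/Sun  2035: Wed/Mon  2036: Thu/Wed  2037: Sat/Thu  2038: Sun/Fri  2039: Mon/Sat  …(30 more)…  2070: Fri/Wed  2071: Sat/Thu  2072: Sun/Sat  2073: Tue/Sun  2074: Wed/Mon  2075: Thu/Tue  2076: Fri/Thu  2077: Sun/Fri  2078: Mon/Sat  2079: Tue/Sun  2080: Wed/Tue  2081: Fri/Wed  2082: Sat/Thu  2083: Sun/Fri
Both conditions hold in: 2032, 2060 — 2.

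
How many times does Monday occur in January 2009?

January 2009 has 31 days and begins on Thursday.
The first Monday is January 5.
Mondays fall on 5, 12, 19, 26 — that's 4.

4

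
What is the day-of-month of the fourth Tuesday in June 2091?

June 1, 2091 is a Friday, so the first Tuesday is the 5th.
The fourth Tuesday is 5 + 21 = 26.

26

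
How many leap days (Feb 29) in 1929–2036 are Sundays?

4

Leap years in 1929–2036: 27 of them.
Feb 29 weekday advances by 5 (mod 7) from one leap year to the next four years later (or differs when a century non-leap intervenes).
Leap-day weekdays: 1932:Mon 1936:Sat 1940:Thu 1944:Tue 1948:Sun✓ 1952:Fri 1956:Wed 1960:Mon 1964:Sat 1968:Thu 1972:Tue 1976:Sun✓ 1980:Fri 1984:Wed 1988:Mon 1992:Sat 1996:Thu 2000:Tue 2004:Sun✓ 2008:Fri 2012:Wed 2016:Mon 2020:Sat 2024:Thu 2028:Tue 2032:Sun✓ 2036:Fri
Sunday: 1948, 1976, 2004, 2032 → 4.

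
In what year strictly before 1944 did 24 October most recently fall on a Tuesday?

1939

From one year to the next, a fixed date's weekday advances by 1, or by 2 when a Feb 29 lies between the two dates.
1944: October 24 is Tuesday.
1943: Sunday (−2)
1942: Saturday (−1)
1941: Friday (−1)
1940: Thursday (−1)
1939: Tuesday (−2)
24 October falls on a Tuesday in 1939.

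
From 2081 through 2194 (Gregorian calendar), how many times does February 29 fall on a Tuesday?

Leap years in 2081–2194: 27 of them.
Feb 29 weekday advances by 5 (mod 7) from one leap year to the next four years later (or differs when a century non-leap intervenes).
Leap-day weekdays: 2084:Tue✓ 2088:Sun 2092:Fri 2096:Wed 2104:Fri 2108:Wed 2112:Mon 2116:Sat 2120:Thu 2124:Tue✓ 2128:Sun 2132:Fri 2136:Wed 2140:Mon 2144:Sat 2148:Thu 2152:Tue✓ 2156:Sun 2160:Fri 2164:Wed 2168:Mon 2172:Sat 2176:Thu 2180:Tue✓ 2184:Sun 2188:Fri 2192:Wed
Tuesday: 2084, 2124, 2152, 2180 → 4.

4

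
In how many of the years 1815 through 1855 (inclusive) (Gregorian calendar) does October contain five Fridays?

17

October has 31 days; it has five Fridays when Friday falls among the first (month-length − 28) days — i.e. when October 1 is one of Friday/Thursday/Wednesday.
October 1 by year: 1815:Sun 1816:Tue 1817:Wed✓ 1818:Thu✓ 1819:Fri✓ 1820:Sun 1821:Mon 1822:Tue 1823:Wed✓ 1824:Fri✓ 1825:Sat 1826:Sun 1827:Mon 1828:Wed✓ 1829:Thu✓ …(11 more)… 1841:Fri✓ 1842:Sat 1843:Sun 1844:Tue 1845:Wed✓ 1846:Thu✓ 1847:Fri✓ 1848:Sun 1849:Mon 1850:Tue 1851:Wed✓ 1852:Fri✓ 1853:Sat 1854:Sun 1855:Mon
Years with five Fridays: 1817, 1818, 1819, 1823, 1824, 1828, 1829, 1830, 1834, 1835, 1840, 1841, 1845, 1846, 1847, 1851, 1852 → 17.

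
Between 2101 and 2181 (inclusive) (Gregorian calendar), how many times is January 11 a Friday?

Track January 11's weekday year by year (advancing +1, or +2 across a Feb 29):
  2101: Tue  2102: Wed (+1)  2103: Thu (+1)  2104: Fri (+1) ✓  2105: Sun (+2)
  2106: Mon (+1)  2107: Tue (+1)  2108: Wed (+1)  2109: Fri (+2) ✓  2110: Sat (+1)
  2111: Sun (+1)  2112: Mon (+1)  2113: Wed (+2)  2114: Thu (+1)  … (53 more years) …
  2168: Mon (+1)  2169: Wed (+2)  2170: Thu (+1)  2171: Fri (+1) ✓  2172: Sat (+1)
  2173: Mon (+2)  2174: Tue (+1)  2175: Wed (+1)  2176: Thu (+1)  2177: Sat (+2)
  2178: Sun (+1)  2179: Mon (+1)  2180: Tue (+1)  2181: Thu (+2)
Friday years: 2104, 2109, 2115, 2126, 2132, 2137, 2143, 2154, 2160, 2165, 2171 — 11 in total.

11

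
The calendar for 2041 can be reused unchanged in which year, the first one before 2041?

Two years share a calendar iff Jan 1 falls on the same weekday and both are leap or both are common. 2041: Jan 1 is Tuesday, common year.
2040: Jan 1 Sunday, leap
2039: Jan 1 Saturday, common
2038: Jan 1 Friday, common
2037: Jan 1 Thursday, common
2036: Jan 1 Tuesday, leap
2035: Jan 1 Monday, common
2034: Jan 1 Sunday, common
2033: Jan 1 Saturday, common
2032: Jan 1 Thursday, leap
2031: Jan 1 Wednesday, common
2030: Jan 1 Tuesday, common
2030 matches on both conditions.

2030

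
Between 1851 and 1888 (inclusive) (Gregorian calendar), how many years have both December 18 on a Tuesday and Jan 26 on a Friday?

Check each year's weekday for December 18 and Jan 26:
  1851: Thu/Sun  1852: Sat/Mon  1853: Sun/Wed  1854: Mon/Thu  1855: Tue/Fri ✓  1856: Thu/Sat  1857: Fri/Mon  1858: Sat/Tue  1859: Sun/Wed  1860: Tue/Thu  1861: Wed/Sat  1862: Thu/Sun  1863: Fri/Mon  1864: Sun/Tue  …(10 more)…  1875: Sat/Tue  1876: Mon/Wed  1877: Tue/Fri ✓  1878: Wed/Sat  1879: Thu/Sun  1880: Sat/Mon  1881: Sun/Wed  1882: Mon/Thu  1883: Tue/Fri ✓  1884: Thu/Sat  1885: Fri/Mon  1886: Sat/Tue  1887: Sun/Wed  1888: Tue/Thu
Both conditions hold in: 1855, 1866, 1877, 1883 — 4.

4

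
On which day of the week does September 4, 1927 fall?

Sunday

January 1, 1927 is a Saturday.
September 4 is day 247 of the year, i.e. 246 days after Jan 1.
246 mod 7 = 1, so advance 1 weekday from Saturday: Sunday.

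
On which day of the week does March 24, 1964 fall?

Tuesday

January 1, 1964 is a Wednesday.
March 24 is day 84 of the year, i.e. 83 days after Jan 1.
83 mod 7 = 6, so advance 6 weekdays from Wednesday: Tuesday.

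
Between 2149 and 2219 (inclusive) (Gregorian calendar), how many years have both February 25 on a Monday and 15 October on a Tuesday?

Check each year's weekday for February 25 and 15 October:
  2149: Tue/Wed  2150: Wed/Thu  2151: Thu/Fri  2152: Fri/Sun  2153: Sun/Mon  2154: Mon/Tue ✓  2155: Tue/Wed  2156: Wed/Fri  2157: Fri/Sat  2158: Sat/Sun  2159: Sun/Mon  2160: Mon/Wed  2161: Wed/Thu  2162: Thu/Fri  …(43 more)…  2206: Tue/Wed  2207: Wed/Thu  2208: Thu/Sat  2209: Sat/Sun  2210: Sun/Mon  2211: Mon/Tue ✓  2212: Tue/Thu  2213: Thu/Fri  2214: Fri/Sat  2215: Sat/Sun  2216: Sun/Tue  2217: Tue/Wed  2218: Wed/Thu  2219: Thu/Fri
Both conditions hold in: 2154, 2165, 2171, 2182, 2193, 2199, 2205, 2211 — 8.

8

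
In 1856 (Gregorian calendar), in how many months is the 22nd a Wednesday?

Check the 22nd of each month of 1856: Jan 22: Tue, Feb 22: Fri, Mar 22: Sat, Apr 22: Tue, May 22: Thu, Jun 22: Sun, Jul 22: Tue, Aug 22: Fri, Sep 22: Mon, Oct 22: Wed, Nov 22: Sat, Dec 22: Mon.
Wednesday occurs in October — 1 month.

1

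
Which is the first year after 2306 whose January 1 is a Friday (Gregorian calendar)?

2309

Jan 1 advances by 2 weekdays after a leap year and by 1 after a common year.
2306: Jan 1 is Monday.
2307: Tuesday
2308: Wednesday (leap)
2309: Friday
2309 begins on a Friday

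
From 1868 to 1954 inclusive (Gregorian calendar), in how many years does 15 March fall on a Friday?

12

Track 15 March's weekday year by year (advancing +1, or +2 across a Feb 29):
  1868: Sun  1869: Mon (+1)  1870: Tue (+1)  1871: Wed (+1)  1872: Fri (+2) ✓
  1873: Sat (+1)  1874: Sun (+1)  1875: Mon (+1)  1876: Wed (+2)  1877: Thu (+1)
  1878: Fri (+1) ✓  1879: Sat (+1)  1880: Mon (+2)  1881: Tue (+1)  … (59 more years) …
  1941: Sat (+1)  1942: Sun (+1)  1943: Mon (+1)  1944: Wed (+2)  1945: Thu (+1)
  1946: Fri (+1) ✓  1947: Sat (+1)  1948: Mon (+2)  1949: Tue (+1)  1950: Wed (+1)
  1951: Thu (+1)  1952: Sat (+2)  1953: Sun (+1)  1954: Mon (+1)
Friday years: 1872, 1878, 1889, 1895, 1901, 1907, 1912, 1918, 1929, 1935, 1940, 1946 — 12 in total.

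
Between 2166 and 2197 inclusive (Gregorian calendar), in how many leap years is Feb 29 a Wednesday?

1

Leap years in 2166–2197: 8 of them.
Feb 29 weekday advances by 5 (mod 7) from one leap year to the next four years later (or differs when a century non-leap intervenes).
Leap-day weekdays: 2168:Mon 2172:Sat 2176:Thu 2180:Tue 2184:Sun 2188:Fri 2192:Wed✓ 2196:Mon
Wednesday: 2192 → 1.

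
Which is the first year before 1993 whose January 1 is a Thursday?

Jan 1 advances by 2 weekdays after a leap year and by 1 after a common year.
1993: Jan 1 is Friday.
1992: Wednesday (leap)
1991: Tuesday
1990: Monday
1989: Sunday
1988: Friday (leap)
1987: Thursday
1987 begins on a Thursday

1987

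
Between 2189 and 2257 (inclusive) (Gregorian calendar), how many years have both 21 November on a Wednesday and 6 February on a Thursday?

Check each year's weekday for 21 November and 6 February:
  2189: Sat/Fri  2190: Sun/Sat  2191: Mon/Sun  2192: Wed/Mon  2193: Thu/Wed  2194: Fri/Thu  2195: Sat/Fri  2196: Mon/Sat  2197: Tue/Mon  2198: Wed/Tue  2199: Thu/Wed  2200: Fri/Thu  2201: Sat/Fri  2202: Sun/Sat  …(41 more)…  2244: Thu/Tue  2245: Fri/Thu  2246: Sat/Fri  2247: Sun/Sat  2248: Tue/Sun  2249: Wed/Tue  2250: Thu/Wed  2251: Fri/Thu  2252: Sun/Fri  2253: Mon/Sun  2254: Tue/Mon  2255: Wed/Tue  2256: Fri/Wed  2257: Sat/Fri
Both conditions hold in: no year — 0.

0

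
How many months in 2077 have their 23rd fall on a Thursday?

2

Check the 23rd of each month of 2077: Jan 23: Sat, Feb 23: Tue, Mar 23: Tue, Apr 23: Fri, May 23: Sun, Jun 23: Wed, Jul 23: Fri, Aug 23: Mon, Sep 23: Thu, Oct 23: Sat, Nov 23: Tue, Dec 23: Thu.
Thursday occurs in September, December — 2 months.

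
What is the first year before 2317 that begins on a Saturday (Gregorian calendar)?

2316

Jan 1 advances by 2 weekdays after a leap year and by 1 after a common year.
2317: Jan 1 is Monday.
2316: Saturday (leap)
2316 begins on a Saturday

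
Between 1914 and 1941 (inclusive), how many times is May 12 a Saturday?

4

Track May 12's weekday year by year (advancing +1, or +2 across a Feb 29):
  1914: Tue  1915: Wed (+1)  1916: Fri (+2)  1917: Sat (+1) ✓  1918: Sun (+1)
  1919: Mon (+1)  1920: Wed (+2)  1921: Thu (+1)  1922: Fri (+1)  1923: Sat (+1) ✓
  1924: Mon (+2)  1925: Tue (+1)  1926: Wed (+1)  1927: Thu (+1)  1928: Sat (+2) ✓
  1929: Sun (+1)  1930: Mon (+1)  1931: Tue (+1)  1932: Thu (+2)  1933: Fri (+1)
  1934: Sat (+1) ✓  1935: Sun (+1)  1936: Tue (+2)  1937: Wed (+1)  1938: Thu (+1)
  1939: Fri (+1)  1940: Sun (+2)  1941: Mon (+1)
Saturday years: 1917, 1923, 1928, 1934 — 4 in total.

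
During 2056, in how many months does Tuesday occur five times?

4

A month of length L has five Tuesdays iff its first Tuesday is on day ≤ L−28 (so day 1–3 in a 31-day month, 1–2 in a 30-day month, day 1 in a leap February).
Checking each month of 2056: Jan starts Sat (31d); Feb starts Tue (29d) ✓; Mar starts Wed (31d); Apr starts Sat (30d); May starts Mon (31d) ✓; Jun starts Thu (30d); Jul starts Sat (31d); Aug starts Tue (31d) ✓; Sep starts Fri (30d); Oct starts Sun (31d) ✓; Nov starts Wed (30d); Dec starts Fri (31d).
Five-Tuesday months: February, May, August, October → 4.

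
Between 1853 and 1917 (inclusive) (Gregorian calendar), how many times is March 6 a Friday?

Track March 6's weekday year by year (advancing +1, or +2 across a Feb 29):
  1853: Sun  1854: Mon (+1)  1855: Tue (+1)  1856: Thu (+2)  1857: Fri (+1) ✓
  1858: Sat (+1)  1859: Sun (+1)  1860: Tue (+2)  1861: Wed (+1)  1862: Thu (+1)
  1863: Fri (+1) ✓  1864: Sun (+2)  1865: Mon (+1)  1866: Tue (+1)  … (37 more years) …
  1904: Sun (+2)  1905: Mon (+1)  1906: Tue (+1)  1907: Wed (+1)  1908: Fri (+2) ✓
  1909: Sat (+1)  1910: Sun (+1)  1911: Mon (+1)  1912: Wed (+2)  1913: Thu (+1)
  1914: Fri (+1) ✓  1915: Sat (+1)  1916: Mon (+2)  1917: Tue (+1)
Friday years: 1857, 1863, 1868, 1874, 1885, 1891, 1896, 1903, 1908, 1914 — 10 in total.

10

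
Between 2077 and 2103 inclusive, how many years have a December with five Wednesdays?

December has 31 days; it has five Wednesdays when Wednesday falls among the first (month-length − 28) days — i.e. when December 1 is one of Wednesday/Tuesday/Monday.
December 1 by year: 2077:Wed✓ 2078:Thu 2079:Fri 2080:Sun 2081:Mon✓ 2082:Tue✓ 2083:Wed✓ 2084:Fri 2085:Sat 2086:Sun 2087:Mon✓ 2088:Wed✓ 2089:Thu 2090:Fri 2091:Sat 2092:Mon✓ 2093:Tue✓ 2094:Wed✓ 2095:Thu 2096:Sat 2097:Sun 2098:Mon✓ 2099:Tue✓ 2100:Wed✓ 2101:Thu 2102:Fri 2103:Sat
Years with five Wednesdays: 2077, 2081, 2082, 2083, 2087, 2088, 2092, 2093, 2094, 2098, 2099, 2100 → 12.

12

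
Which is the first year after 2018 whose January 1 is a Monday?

2024

Jan 1 advances by 2 weekdays after a leap year and by 1 after a common year.
2018: Jan 1 is Monday.
2019: Tuesday
2020: Wednesday (leap)
2021: Friday
2022: Saturday
2023: Sunday
2024: Monday (leap)
2024 begins on a Monday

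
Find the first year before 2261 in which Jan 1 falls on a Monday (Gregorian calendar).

2255

Jan 1 advances by 2 weekdays after a leap year and by 1 after a common year.
2261: Jan 1 is Tuesday.
2260: Sunday (leap)
2259: Saturday
2258: Friday
2257: Thursday
2256: Tuesday (leap)
2255: Monday
2255 begins on a Monday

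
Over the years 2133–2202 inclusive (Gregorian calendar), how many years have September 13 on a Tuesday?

10

Track September 13's weekday year by year (advancing +1, or +2 across a Feb 29):
  2133: Sun  2134: Mon (+1)  2135: Tue (+1) ✓  2136: Thu (+2)  2137: Fri (+1)
  2138: Sat (+1)  2139: Sun (+1)  2140: Tue (+2) ✓  2141: Wed (+1)  2142: Thu (+1)
  2143: Fri (+1)  2144: Sun (+2)  2145: Mon (+1)  2146: Tue (+1) ✓  … (42 more years) …
  2189: Sun (+1)  2190: Mon (+1)  2191: Tue (+1) ✓  2192: Thu (+2)  2193: Fri (+1)
  2194: Sat (+1)  2195: Sun (+1)  2196: Tue (+2) ✓  2197: Wed (+1)  2198: Thu (+1)
  2199: Fri (+1)  2200: Sat (+1)  2201: Sun (+1)  2202: Mon (+1)
Tuesday years: 2135, 2140, 2146, 2157, 2163, 2168, 2174, 2185, 2191, 2196 — 10 in total.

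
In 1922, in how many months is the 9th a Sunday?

Check the 9th of each month of 1922: Jan 9: Mon, Feb 9: Thu, Mar 9: Thu, Apr 9: Sun, May 9: Tue, Jun 9: Fri, Jul 9: Sun, Aug 9: Wed, Sep 9: Sat, Oct 9: Mon, Nov 9: Thu, Dec 9: Sat.
Sunday occurs in April, July — 2 months.

2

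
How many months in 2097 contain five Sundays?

A month of length L has five Sundays iff its first Sunday is on day ≤ L−28 (so day 1–3 in a 31-day month, 1–2 in a 30-day month, day 1 in a leap February).
Checking each month of 2097: Jan starts Tue (31d); Feb starts Fri (28d); Mar starts Fri (31d) ✓; Apr starts Mon (30d); May starts Wed (31d); Jun starts Sat (30d) ✓; Jul starts Mon (31d); Aug starts Thu (31d); Sep starts Sun (30d) ✓; Oct starts Tue (31d); Nov starts Fri (30d); Dec starts Sun (31d) ✓.
Five-Sunday months: March, June, September, December → 4.

4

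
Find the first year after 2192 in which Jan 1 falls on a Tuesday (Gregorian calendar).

Jan 1 advances by 2 weekdays after a leap year and by 1 after a common year.
2192: Jan 1 is Sunday (leap).
2193: Tuesday
2193 begins on a Tuesday

2193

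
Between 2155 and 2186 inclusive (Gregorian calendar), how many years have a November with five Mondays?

9

November has 30 days; it has five Mondays when Monday falls among the first (month-length − 28) days — i.e. when November 1 is one of Monday/Sunday.
November 1 by year: 2155:Sat 2156:Mon✓ 2157:Tue 2158:Wed 2159:Thu 2160:Sat 2161:Sun✓ 2162:Mon✓ 2163:Tue 2164:Thu 2165:Fri 2166:Sat 2167:Sun✓ 2168:Tue 2169:Wed 2170:Thu 2171:Fri 2172:Sun✓ 2173:Mon✓ 2174:Tue 2175:Wed 2176:Fri 2177:Sat 2178:Sun✓ 2179:Mon✓ 2180:Wed 2181:Thu 2182:Fri 2183:Sat 2184:Mon✓ 2185:Tue 2186:Wed
Years with five Mondays: 2156, 2161, 2162, 2167, 2172, 2173, 2178, 2179, 2184 → 9.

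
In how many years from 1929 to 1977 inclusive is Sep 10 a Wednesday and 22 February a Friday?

1

Check each year's weekday for Sep 10 and 22 February:
  1929: Tue/Fri  1930: Wed/Sat  1931: Thu/Sun  1932: Sat/Mon  1933: Sun/Wed  1934: Mon/Thu  1935: Tue/Fri  1936: Thu/Sat  1937: Fri/Mon  1938: Sat/Tue  1939: Sun/Wed  1940: Tue/Thu  1941: Wed/Sat  1942: Thu/Sun  …(21 more)…  1964: Thu/Sat  1965: Fri/Mon  1966: Sat/Tue  1967: Sun/Wed  1968: Tue/Thu  1969: Wed/Sat  1970: Thu/Sun  1971: Fri/Mon  1972: Sun/Tue  1973: Mon/Thu  1974: Tue/Fri  1975: Wed/Sat  1976: Fri/Sun  1977: Sat/Tue
Both conditions hold in: 1952 — 1.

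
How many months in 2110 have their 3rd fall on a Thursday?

Check the 3rd of each month of 2110: Jan 3: Fri, Feb 3: Mon, Mar 3: Mon, Apr 3: Thu, May 3: Sat, Jun 3: Tue, Jul 3: Thu, Aug 3: Sun, Sep 3: Wed, Oct 3: Fri, Nov 3: Mon, Dec 3: Wed.
Thursday occurs in April, July — 2 months.

2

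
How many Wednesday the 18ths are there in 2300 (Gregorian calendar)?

Check the 18th of each month of 2300: Jan 18: Thu, Feb 18: Sun, Mar 18: Sun, Apr 18: Wed, May 18: Fri, Jun 18: Mon, Jul 18: Wed, Aug 18: Sat, Sep 18: Tue, Oct 18: Thu, Nov 18: Sun, Dec 18: Tue.
Wednesday occurs in April, July — 2 months.

2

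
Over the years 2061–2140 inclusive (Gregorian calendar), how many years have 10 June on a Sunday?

12

Track 10 June's weekday year by year (advancing +1, or +2 across a Feb 29):
  2061: Fri  2062: Sat (+1)  2063: Sun (+1) ✓  2064: Tue (+2)  2065: Wed (+1)
  2066: Thu (+1)  2067: Fri (+1)  2068: Sun (+2) ✓  2069: Mon (+1)  2070: Tue (+1)
  2071: Wed (+1)  2072: Fri (+2)  2073: Sat (+1)  2074: Sun (+1) ✓  … (52 more years) …
  2127: Tue (+1)  2128: Thu (+2)  2129: Fri (+1)  2130: Sat (+1)  2131: Sun (+1) ✓
  2132: Tue (+2)  2133: Wed (+1)  2134: Thu (+1)  2135: Fri (+1)  2136: Sun (+2) ✓
  2137: Mon (+1)  2138: Tue (+1)  2139: Wed (+1)  2140: Fri (+2)
Sunday years: 2063, 2068, 2074, 2085, 2091, 2096, 2103, 2108, 2114, 2125, 2131, 2136 — 12 in total.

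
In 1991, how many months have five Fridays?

4

A month of length L has five Fridays iff its first Friday is on day ≤ L−28 (so day 1–3 in a 31-day month, 1–2 in a 30-day month, day 1 in a leap February).
Checking each month of 1991: Jan starts Tue (31d); Feb starts Fri (28d); Mar starts Fri (31d) ✓; Apr starts Mon (30d); May starts Wed (31d) ✓; Jun starts Sat (30d); Jul starts Mon (31d); Aug starts Thu (31d) ✓; Sep starts Sun (30d); Oct starts Tue (31d); Nov starts Fri (30d) ✓; Dec starts Sun (31d).
Five-Friday months: March, May, August, November → 4.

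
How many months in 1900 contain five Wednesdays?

A month of length L has five Wednesdays iff its first Wednesday is on day ≤ L−28 (so day 1–3 in a 31-day month, 1–2 in a 30-day month, day 1 in a leap February).
Checking each month of 1900: Jan starts Mon (31d) ✓; Feb starts Thu (28d); Mar starts Thu (31d); Apr starts Sun (30d); May starts Tue (31d) ✓; Jun starts Fri (30d); Jul starts Sun (31d); Aug starts Wed (31d) ✓; Sep starts Sat (30d); Oct starts Mon (31d) ✓; Nov starts Thu (30d); Dec starts Sat (31d).
Five-Wednesday months: January, May, August, October → 4.

4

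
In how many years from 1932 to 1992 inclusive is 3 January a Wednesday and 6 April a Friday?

Check each year's weekday for 3 January and 6 April:
  1932: Sun/Wed  1933: Tue/Thu  1934: Wed/Fri ✓  1935: Thu/Sat  1936: Fri/Mon  1937: Sun/Tue  1938: Mon/Wed  1939: Tue/Thu  1940: Wed/Sat  1941: Fri/Sun  1942: Sat/Mon  1943: Sun/Tue  1944: Mon/Thu  1945: Wed/Fri ✓  …(33 more)…  1979: Wed/Fri ✓  1980: Thu/Sun  1981: Sat/Mon  1982: Sun/Tue  1983: Mon/Wed  1984: Tue/Fri  1985: Thu/Sat  1986: Fri/Sun  1987: Sat/Mon  1988: Sun/Wed  1989: Tue/Thu  1990: Wed/Fri ✓  1991: Thu/Sat  1992: Fri/Mon
Both conditions hold in: 1934, 1945, 1951, 1962, 1973, 1979, 1990 — 7.

7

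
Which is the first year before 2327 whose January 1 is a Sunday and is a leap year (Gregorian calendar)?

Jan 1 advances by 2 weekdays after a leap year and by 1 after a common year.
2327: Jan 1 is Saturday.
2326: Friday
2325: Thursday
2324: Tuesday (leap)
2323: Monday
2322: Sunday
2321: Saturday
2320: Thursday (leap)
2319: Wednesday
2318: Tuesday
2317: Monday
2316: Saturday (leap)
2315: Friday
2314: Thursday
2313: Wednesday
2312: Monday (leap)
2311: Sunday
2310: Saturday
2309: Friday
2308: Wednesday (leap)
2307: Tuesday
2306: Monday
2305: Sunday
2304: Friday (leap)
2303: Thursday
2302: Wednesday
2301: Tuesday
2300: Monday
2299: Sunday
2298: Saturday
2297: Friday
2296: Wednesday (leap)
2295: Tuesday
2294: Monday
2293: Sunday
2292: Friday (leap)
2291: Thursday
2290: Wednesday
2289: Tuesday
2288: Sunday (leap)
2288 begins on a Sunday and is a leap year.

2288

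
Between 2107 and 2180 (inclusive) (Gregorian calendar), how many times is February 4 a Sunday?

Track February 4's weekday year by year (advancing +1, or +2 across a Feb 29):
  2107: Fri  2108: Sat (+1)  2109: Mon (+2)  2110: Tue (+1)  2111: Wed (+1)
  2112: Thu (+1)  2113: Sat (+2)  2114: Sun (+1) ✓  2115: Mon (+1)  2116: Tue (+1)
  2117: Thu (+2)  2118: Fri (+1)  2119: Sat (+1)  2120: Sun (+1) ✓  … (46 more years) …
  2167: Wed (+1)  2168: Thu (+1)  2169: Sat (+2)  2170: Sun (+1) ✓  2171: Mon (+1)
  2172: Tue (+1)  2173: Thu (+2)  2174: Fri (+1)  2175: Sat (+1)  2176: Sun (+1) ✓
  2177: Tue (+2)  2178: Wed (+1)  2179: Thu (+1)  2180: Fri (+1)
Sunday years: 2114, 2120, 2125, 2131, 2142, 2148, 2153, 2159, 2170, 2176 — 10 in total.

10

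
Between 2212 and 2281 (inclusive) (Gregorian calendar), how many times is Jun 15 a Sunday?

Track Jun 15's weekday year by year (advancing +1, or +2 across a Feb 29):
  2212: Mon  2213: Tue (+1)  2214: Wed (+1)  2215: Thu (+1)  2216: Sat (+2)
  2217: Sun (+1) ✓  2218: Mon (+1)  2219: Tue (+1)  2220: Thu (+2)  2221: Fri (+1)
  2222: Sat (+1)  2223: Sun (+1) ✓  2224: Tue (+2)  2225: Wed (+1)  … (42 more years) …
  2268: Mon (+2)  2269: Tue (+1)  2270: Wed (+1)  2271: Thu (+1)  2272: Sat (+2)
  2273: Sun (+1) ✓  2274: Mon (+1)  2275: Tue (+1)  2276: Thu (+2)  2277: Fri (+1)
  2278: Sat (+1)  2279: Sun (+1) ✓  2280: Tue (+2)  2281: Wed (+1)
Sunday years: 2217, 2223, 2228, 2234, 2245, 2251, 2256, 2262, 2273, 2279 — 10 in total.

10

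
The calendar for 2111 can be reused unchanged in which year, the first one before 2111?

2105

Two years share a calendar iff Jan 1 falls on the same weekday and both are leap or both are common. 2111: Jan 1 is Thursday, common year.
2110: Jan 1 Wednesday, common
2109: Jan 1 Tuesday, common
2108: Jan 1 Sunday, leap
2107: Jan 1 Saturday, common
2106: Jan 1 Friday, common
2105: Jan 1 Thursday, common
2105 matches on both conditions.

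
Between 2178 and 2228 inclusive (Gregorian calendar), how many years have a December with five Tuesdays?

22

December has 31 days; it has five Tuesdays when Tuesday falls among the first (month-length − 28) days — i.e. when December 1 is one of Tuesday/Monday/Sunday.
December 1 by year: 2178:Tue✓ 2179:Wed 2180:Fri 2181:Sat 2182:Sun✓ 2183:Mon✓ 2184:Wed 2185:Thu 2186:Fri 2187:Sat 2188:Mon✓ 2189:Tue✓ 2190:Wed 2191:Thu 2192:Sat …(21 more)… 2214:Thu 2215:Fri 2216:Sun✓ 2217:Mon✓ 2218:Tue✓ 2219:Wed 2220:Fri 2221:Sat 2222:Sun✓ 2223:Mon✓ 2224:Wed 2225:Thu 2226:Fri 2227:Sat 2228:Mon✓
Years with five Tuesdays: 2178, 2182, 2183, 2188, 2189, 2193, 2194, 2195, 2199, 2200, 2201, 2205, 2206, 2207, 2211, 2212, 2216, 2217, 2218, 2222, 2223, 2228 → 22.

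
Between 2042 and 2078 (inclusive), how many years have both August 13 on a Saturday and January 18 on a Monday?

Check each year's weekday for August 13 and January 18:
  2042: Wed/Sat  2043: Thu/Sun  2044: Sat/Mon ✓  2045: Sun/Wed  2046: Mon/Thu  2047: Tue/Fri  2048: Thu/Sat  2049: Fri/Mon  2050: Sat/Tue  2051: Sun/Wed  2052: Tue/Thu  2053: Wed/Sat  2054: Thu/Sun  2055: Fri/Mon  …(9 more)…  2065: Thu/Sun  2066: Fri/Mon  2067: Sat/Tue  2068: Mon/Wed  2069: Tue/Fri  2070: Wed/Sat  2071: Thu/Sun  2072: Sat/Mon ✓  2073: Sun/Wed  2074: Mon/Thu  2075: Tue/Fri  2076: Thu/Sat  2077: Fri/Mon  2078: Sat/Tue
Both conditions hold in: 2044, 2072 — 2.

2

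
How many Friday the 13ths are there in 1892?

1

Check the 13th of each month of 1892: Jan 13: Wed, Feb 13: Sat, Mar 13: Sun, Apr 13: Wed, May 13: Fri, Jun 13: Mon, Jul 13: Wed, Aug 13: Sat, Sep 13: Tue, Oct 13: Thu, Nov 13: Sun, Dec 13: Tue.
Friday occurs in May — 1 month.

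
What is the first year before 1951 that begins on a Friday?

1943

Jan 1 advances by 2 weekdays after a leap year and by 1 after a common year.
1951: Jan 1 is Monday.
1950: Sunday
1949: Saturday
1948: Thursday (leap)
1947: Wednesday
1946: Tuesday
1945: Monday
1944: Saturday (leap)
1943: Friday
1943 begins on a Friday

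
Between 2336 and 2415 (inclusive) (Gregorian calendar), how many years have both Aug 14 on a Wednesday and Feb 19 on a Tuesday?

Check each year's weekday for Aug 14 and Feb 19:
  2336: Fri/Wed  2337: Sat/Fri  2338: Sun/Sat  2339: Mon/Sun  2340: Wed/Mon  2341: Thu/Wed  2342: Fri/Thu  2343: Sat/Fri  2344: Mon/Sat  2345: Tue/Mon  2346: Wed/Tue ✓  2347: Thu/Wed  2348: Sat/Thu  2349: Sun/Sat  …(52 more)…  2402: Wed/Tue ✓  2403: Thu/Wed  2404: Sat/Thu  2405: Sun/Sat  2406: Mon/Sun  2407: Tue/Mon  2408: Thu/Tue  2409: Fri/Thu  2410: Sat/Fri  2411: Sun/Sat  2412: Tue/Sun  2413: Wed/Tue ✓  2414: Thu/Wed  2415: Fri/Thu
Both conditions hold in: 2346, 2357, 2363, 2374, 2385, 2391, 2402, 2413 — 8.

8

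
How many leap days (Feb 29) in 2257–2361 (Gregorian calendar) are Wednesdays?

4

Leap years in 2257–2361: 25 of them.
Feb 29 weekday advances by 5 (mod 7) from one leap year to the next four years later (or differs when a century non-leap intervenes).
Leap-day weekdays: 2260:Wed✓ 2264:Mon 2268:Sat 2272:Thu 2276:Tue 2280:Sun 2284:Fri 2288:Wed✓ 2292:Mon 2296:Sat 2304:Mon 2308:Sat 2312:Thu 2316:Tue 2320:Sun 2324:Fri 2328:Wed✓ 2332:Mon 2336:Sat 2340:Thu 2344:Tue 2348:Sun 2352:Fri 2356:Wed✓ 2360:Mon
Wednesday: 2260, 2288, 2328, 2356 → 4.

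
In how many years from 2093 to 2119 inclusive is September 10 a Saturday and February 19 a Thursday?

Check each year's weekday for September 10 and February 19:
  2093: Thu/Thu  2094: Fri/Fri  2095: Sat/Sat  2096: Mon/Sun  2097: Tue/Tue  2098: Wed/Wed  2099: Thu/Thu  2100: Fri/Fri  2101: Sat/Sat  2102: Sun/Sun  2103: Mon/Mon  2104: Wed/Tue  2105: Thu/Thu  2106: Fri/Fri  2107: Sat/Sat  2108: Mon/Sun  2109: Tue/Tue  2110: Wed/Wed  2111: Thu/Thu  2112: Sat/Fri  2113: Sun/Sun  2114: Mon/Mon  2115: Tue/Tue  2116: Thu/Wed  2117: Fri/Fri  2118: Sat/Sat  2119: Sun/Sun
Both conditions hold in: no year — 0.

0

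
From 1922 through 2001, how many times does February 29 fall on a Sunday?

2

Leap years in 1922–2001: 20 of them.
Feb 29 weekday advances by 5 (mod 7) from one leap year to the next four years later (or differs when a century non-leap intervenes).
Leap-day weekdays: 1924:Fri 1928:Wed 1932:Mon 1936:Sat 1940:Thu 1944:Tue 1948:Sun✓ 1952:Fri 1956:Wed 1960:Mon 1964:Sat 1968:Thu 1972:Tue 1976:Sun✓ 1980:Fri 1984:Wed 1988:Mon 1992:Sat 1996:Thu 2000:Tue
Sunday: 1948, 1976 → 2.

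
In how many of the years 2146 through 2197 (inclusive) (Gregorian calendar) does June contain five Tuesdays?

14

June has 30 days; it has five Tuesdays when Tuesday falls among the first (month-length − 28) days — i.e. when June 1 is one of Tuesday/Monday.
June 1 by year: 2146:Wed 2147:Thu 2148:Sat 2149:Sun 2150:Mon✓ 2151:Tue✓ 2152:Thu 2153:Fri 2154:Sat 2155:Sun 2156:Tue✓ 2157:Wed 2158:Thu 2159:Fri 2160:Sun …(22 more)… 2183:Sun 2184:Tue✓ 2185:Wed 2186:Thu 2187:Fri 2188:Sun 2189:Mon✓ 2190:Tue✓ 2191:Wed 2192:Fri 2193:Sat 2194:Sun 2195:Mon✓ 2196:Wed 2197:Thu
Years with five Tuesdays: 2150, 2151, 2156, 2161, 2162, 2167, 2172, 2173, 2178, 2179, 2184, 2189, 2190, 2195 → 14.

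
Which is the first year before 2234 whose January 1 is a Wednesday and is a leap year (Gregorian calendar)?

Jan 1 advances by 2 weekdays after a leap year and by 1 after a common year.
2234: Jan 1 is Wednesday.
2233: Tuesday
2232: Sunday (leap)
2231: Saturday
2230: Friday
2229: Thursday
2228: Tuesday (leap)
2227: Monday
2226: Sunday
2225: Saturday
2224: Thursday (leap)
2223: Wednesday
2222: Tuesday
2221: Monday
2220: Saturday (leap)
2219: Friday
2218: Thursday
2217: Wednesday
2216: Monday (leap)
2215: Sunday
2214: Saturday
2213: Friday
2212: Wednesday (leap)
2212 begins on a Wednesday and is a leap year.

2212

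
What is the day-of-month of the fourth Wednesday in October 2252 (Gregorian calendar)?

27

October 1, 2252 is a Friday, so the first Wednesday is the 6th.
The fourth Wednesday is 6 + 21 = 27.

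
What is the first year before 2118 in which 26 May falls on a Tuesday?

From one year to the next, a fixed date's weekday advances by 1, or by 2 when a Feb 29 lies between the two dates.
2118: May 26 is Thursday.
2117: Wednesday (−1)
2116: Tuesday (−1)
26 May falls on a Tuesday in 2116.

2116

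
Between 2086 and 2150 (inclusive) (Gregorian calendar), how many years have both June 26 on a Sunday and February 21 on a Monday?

Check each year's weekday for June 26 and February 21:
  2086: Wed/Thu  2087: Thu/Fri  2088: Sat/Sat  2089: Sun/Mon ✓  2090: Mon/Tue  2091: Tue/Wed  2092: Thu/Thu  2093: Fri/Sat  2094: Sat/Sun  2095: Sun/Mon ✓  2096: Tue/Tue  2097: Wed/Thu  2098: Thu/Fri  2099: Fri/Sat  …(37 more)…  2137: Wed/Thu  2138: Thu/Fri  2139: Fri/Sat  2140: Sun/Sun  2141: Mon/Tue  2142: Tue/Wed  2143: Wed/Thu  2144: Fri/Fri  2145: Sat/Sun  2146: Sun/Mon ✓  2147: Mon/Tue  2148: Wed/Wed  2149: Thu/Fri  2150: Fri/Sat
Both conditions hold in: 2089, 2095, 2101, 2107, 2118, 2129, 2135, 2146 — 8.

8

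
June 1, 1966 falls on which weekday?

January 1, 1966 is a Saturday.
June 1 is day 152 of the year, i.e. 151 days after Jan 1.
151 mod 7 = 4, so advance 4 weekdays from Saturday: Wednesday.

Wednesday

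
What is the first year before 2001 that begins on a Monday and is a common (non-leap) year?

1990

Jan 1 advances by 2 weekdays after a leap year and by 1 after a common year.
2001: Jan 1 is Monday.
2000: Saturday (leap)
1999: Friday
1998: Thursday
1997: Wednesday
1996: Monday (leap)
1995: Sunday
1994: Saturday
1993: Friday
1992: Wednesday (leap)
1991: Tuesday
1990: Monday
1990 begins on a Monday and is a common year.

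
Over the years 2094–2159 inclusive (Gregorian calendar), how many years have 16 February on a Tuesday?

Track 16 February's weekday year by year (advancing +1, or +2 across a Feb 29):
  2094: Tue ✓  2095: Wed (+1)  2096: Thu (+1)  2097: Sat (+2)  2098: Sun (+1)
  2099: Mon (+1)  2100: Tue (+1) ✓  2101: Wed (+1)  2102: Thu (+1)  2103: Fri (+1)
  2104: Sat (+1)  2105: Mon (+2)  2106: Tue (+1) ✓  2107: Wed (+1)  … (38 more years) …
  2146: Wed (+1)  2147: Thu (+1)  2148: Fri (+1)  2149: Sun (+2)  2150: Mon (+1)
  2151: Tue (+1) ✓  2152: Wed (+1)  2153: Fri (+2)  2154: Sat (+1)  2155: Sun (+1)
  2156: Mon (+1)  2157: Wed (+2)  2158: Thu (+1)  2159: Fri (+1)
Tuesday years: 2094, 2100, 2106, 2112, 2117, 2123, 2134, 2140, 2145, 2151 — 10 in total.

10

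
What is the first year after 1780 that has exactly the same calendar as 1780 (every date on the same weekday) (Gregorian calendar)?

1820

Two years share a calendar iff Jan 1 falls on the same weekday and both are leap or both are common. 1780: Jan 1 is Saturday, leap year.
1781: Jan 1 Monday, common
1782: Jan 1 Tuesday, common
1783: Jan 1 Wednesday, common
1784: Jan 1 Thursday, leap
1785: Jan 1 Saturday, common
1786: Jan 1 Sunday, common
1787: Jan 1 Monday, common
1788: Jan 1 Tuesday, leap
1789: Jan 1 Thursday, common
1790: Jan 1 Friday, common
1791: Jan 1 Saturday, common
1792: Jan 1 Sunday, leap
1793: Jan 1 Tuesday, common
1794: Jan 1 Wednesday, common
1795: Jan 1 Thursday, common
1796: Jan 1 Friday, leap
1797: Jan 1 Sunday, common
1798: Jan 1 Monday, common
1799: Jan 1 Tuesday, common
1800: Jan 1 Wednesday, common
1801: Jan 1 Thursday, common
1802: Jan 1 Friday, common
1803: Jan 1 Saturday, common
1804: Jan 1 Sunday, leap
1805: Jan 1 Tuesday, common
1806: Jan 1 Wednesday, common
1807: Jan 1 Thursday, common
1808: Jan 1 Friday, leap
1809: Jan 1 Sunday, common
1810: Jan 1 Monday, common
1811: Jan 1 Tuesday, common
1812: Jan 1 Wednesday, leap
1813: Jan 1 Friday, common
1814: Jan 1 Saturday, common
1815: Jan 1 Sunday, common
1816: Jan 1 Monday, leap
1817: Jan 1 Wednesday, common
1818: Jan 1 Thursday, common
1819: Jan 1 Friday, common
1820: Jan 1 Saturday, leap
1820 matches on both conditions.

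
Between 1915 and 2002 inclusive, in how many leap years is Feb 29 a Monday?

Leap years in 1915–2002: 22 of them.
Feb 29 weekday advances by 5 (mod 7) from one leap year to the next four years later (or differs when a century non-leap intervenes).
Leap-day weekdays: 1916:Tue 1920:Sun 1924:Fri 1928:Wed 1932:Mon✓ 1936:Sat 1940:Thu 1944:Tue 1948:Sun 1952:Fri 1956:Wed 1960:Mon✓ 1964:Sat 1968:Thu 1972:Tue 1976:Sun 1980:Fri 1984:Wed 1988:Mon✓ 1992:Sat 1996:Thu 2000:Tue
Monday: 1932, 1960, 1988 → 3.

3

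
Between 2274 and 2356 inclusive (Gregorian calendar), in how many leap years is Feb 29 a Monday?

Leap years in 2274–2356: 20 of them.
Feb 29 weekday advances by 5 (mod 7) from one leap year to the next four years later (or differs when a century non-leap intervenes).
Leap-day weekdays: 2276:Tue 2280:Sun 2284:Fri 2288:Wed 2292:Mon✓ 2296:Sat 2304:Mon✓ 2308:Sat 2312:Thu 2316:Tue 2320:Sun 2324:Fri 2328:Wed 2332:Mon✓ 2336:Sat 2340:Thu 2344:Tue 2348:Sun 2352:Fri 2356:Wed
Monday: 2292, 2304, 2332 → 3.

3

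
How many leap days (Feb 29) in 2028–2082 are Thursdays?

2

Leap years in 2028–2082: 14 of them.
Feb 29 weekday advances by 5 (mod 7) from one leap year to the next four years later (or differs when a century non-leap intervenes).
Leap-day weekdays: 2028:Tue 2032:Sun 2036:Fri 2040:Wed 2044:Mon 2048:Sat 2052:Thu✓ 2056:Tue 2060:Sun 2064:Fri 2068:Wed 2072:Mon 2076:Sat 2080:Thu✓
Thursday: 2052, 2080 → 2.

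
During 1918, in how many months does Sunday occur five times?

A month of length L has five Sundays iff its first Sunday is on day ≤ L−28 (so day 1–3 in a 31-day month, 1–2 in a 30-day month, day 1 in a leap February).
Checking each month of 1918: Jan starts Tue (31d); Feb starts Fri (28d); Mar starts Fri (31d) ✓; Apr starts Mon (30d); May starts Wed (31d); Jun starts Sat (30d) ✓; Jul starts Mon (31d); Aug starts Thu (31d); Sep starts Sun (30d) ✓; Oct starts Tue (31d); Nov starts Fri (30d); Dec starts Sun (31d) ✓.
Five-Sunday months: March, June, September, December → 4.

4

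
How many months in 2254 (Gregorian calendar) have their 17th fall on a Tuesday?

2

Check the 17th of each month of 2254: Jan 17: Tue, Feb 17: Fri, Mar 17: Fri, Apr 17: Mon, May 17: Wed, Jun 17: Sat, Jul 17: Mon, Aug 17: Thu, Sep 17: Sun, Oct 17: Tue, Nov 17: Fri, Dec 17: Sun.
Tuesday occurs in January, October — 2 months.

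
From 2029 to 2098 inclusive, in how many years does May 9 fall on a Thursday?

Track May 9's weekday year by year (advancing +1, or +2 across a Feb 29):
  2029: Wed  2030: Thu (+1) ✓  2031: Fri (+1)  2032: Sun (+2)  2033: Mon (+1)
  2034: Tue (+1)  2035: Wed (+1)  2036: Fri (+2)  2037: Sat (+1)  2038: Sun (+1)
  2039: Mon (+1)  2040: Wed (+2)  2041: Thu (+1) ✓  2042: Fri (+1)  … (42 more years) …
  2085: Wed (+1)  2086: Thu (+1) ✓  2087: Fri (+1)  2088: Sun (+2)  2089: Mon (+1)
  2090: Tue (+1)  2091: Wed (+1)  2092: Fri (+2)  2093: Sat (+1)  2094: Sun (+1)
  2095: Mon (+1)  2096: Wed (+2)  2097: Thu (+1) ✓  2098: Fri (+1)
Thursday years: 2030, 2041, 2047, 2052, 2058, 2069, 2075, 2080, 2086, 2097 — 10 in total.

10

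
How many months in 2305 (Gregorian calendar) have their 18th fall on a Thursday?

Check the 18th of each month of 2305: Jan 18: Wed, Feb 18: Sat, Mar 18: Sat, Apr 18: Tue, May 18: Thu, Jun 18: Sun, Jul 18: Tue, Aug 18: Fri, Sep 18: Mon, Oct 18: Wed, Nov 18: Sat, Dec 18: Mon.
Thursday occurs in May — 1 month.

1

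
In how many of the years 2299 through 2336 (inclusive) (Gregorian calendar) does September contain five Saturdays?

12

September has 30 days; it has five Saturdays when Saturday falls among the first (month-length − 28) days — i.e. when September 1 is one of Saturday/Friday.
September 1 by year: 2299:Fri✓ 2300:Sat✓ 2301:Sun 2302:Mon 2303:Tue 2304:Thu 2305:Fri✓ 2306:Sat✓ 2307:Sun 2308:Tue 2309:Wed 2310:Thu 2311:Fri✓ 2312:Sun 2313:Mon …(8 more)… 2322:Fri✓ 2323:Sat✓ 2324:Mon 2325:Tue 2326:Wed 2327:Thu 2328:Sat✓ 2329:Sun 2330:Mon 2331:Tue 2332:Thu 2333:Fri✓ 2334:Sat✓ 2335:Sun 2336:Tue
Years with five Saturdays: 2299, 2300, 2305, 2306, 2311, 2316, 2317, 2322, 2323, 2328, 2333, 2334 → 12.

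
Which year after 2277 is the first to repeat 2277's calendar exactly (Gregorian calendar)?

Two years share a calendar iff Jan 1 falls on the same weekday and both are leap or both are common. 2277: Jan 1 is Monday, common year.
2278: Jan 1 Tuesday, common
2279: Jan 1 Wednesday, common
2280: Jan 1 Thursday, leap
2281: Jan 1 Saturday, common
2282: Jan 1 Sunday, common
2283: Jan 1 Monday, common
2283 matches on both conditions.

2283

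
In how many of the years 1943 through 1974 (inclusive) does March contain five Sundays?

13

March has 31 days; it has five Sundays when Sunday falls among the first (month-length − 28) days — i.e. when March 1 is one of Sunday/Saturday/Friday.
March 1 by year: 1943:Mon 1944:Wed 1945:Thu 1946:Fri✓ 1947:Sat✓ 1948:Mon 1949:Tue 1950:Wed 1951:Thu 1952:Sat✓ 1953:Sun✓ 1954:Mon 1955:Tue 1956:Thu 1957:Fri✓ 1958:Sat✓ 1959:Sun✓ 1960:Tue 1961:Wed 1962:Thu 1963:Fri✓ 1964:Sun✓ 1965:Mon 1966:Tue 1967:Wed 1968:Fri✓ 1969:Sat✓ 1970:Sun✓ 1971:Mon 1972:Wed 1973:Thu 1974:Fri✓
Years with five Sundays: 1946, 1947, 1952, 1953, 1957, 1958, 1959, 1963, 1964, 1968, 1969, 1970, 1974 → 13.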